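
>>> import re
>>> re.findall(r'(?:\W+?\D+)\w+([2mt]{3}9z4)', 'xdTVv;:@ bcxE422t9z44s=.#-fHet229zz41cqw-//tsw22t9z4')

Pattern: one or more of a non-word character (lazy), then one or more of a non-digit (non-capturing group); then one or more of a word character; then exactly 3 of one of [2mt], then the literal '9z4' (captured).
Matches: at [5:20] match ';:@ bcxE422t9z4', group 1 = '22t9z4'; at [40:52] match '-//tsw22t9z4', group 1 = '22t9z4'.
Because there's exactly one group, `findall` drops the full match and keeps group 1 from each hit.

['22t9z4', '22t9z4']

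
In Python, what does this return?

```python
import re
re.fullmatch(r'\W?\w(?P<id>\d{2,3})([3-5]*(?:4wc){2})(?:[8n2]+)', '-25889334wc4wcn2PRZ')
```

None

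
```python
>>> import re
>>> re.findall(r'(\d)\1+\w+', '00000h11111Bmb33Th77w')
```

['0']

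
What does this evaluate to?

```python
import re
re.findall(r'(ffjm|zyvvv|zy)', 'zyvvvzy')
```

['zyvvv', 'zy']

Branches in `(...|...)` are attempted left-to-right; the first branch that allows the whole pattern to succeed is taken.
Scanning left to right: at [0:5] match 'zyvvv', group 1 = 'zyvvv'; at [5:7] match 'zy', group 1 = 'zy'.
Because there's exactly one group, `findall` drops the full match and keeps group 1 from each hit.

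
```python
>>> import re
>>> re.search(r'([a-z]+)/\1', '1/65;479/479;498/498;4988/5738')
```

After group 1 captures some text, `\1` only succeeds where that same text appears again.
`re.search` scans for the first position where the pattern succeeds.
Here no position works, so the call returns None.

None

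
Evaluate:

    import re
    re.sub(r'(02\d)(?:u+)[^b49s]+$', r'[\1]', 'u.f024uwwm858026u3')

'u.f[024]'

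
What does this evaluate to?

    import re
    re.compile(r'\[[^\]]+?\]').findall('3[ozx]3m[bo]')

['[ozx]', '[bo]']

No capturing groups, so `findall` returns the 2 full match strings.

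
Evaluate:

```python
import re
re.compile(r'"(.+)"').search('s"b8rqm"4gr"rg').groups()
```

Unlike `match`, `search` isn't anchored — it looks for the pattern anywhere in the string.
The match spans [1:12] → '"b8rqm"4gr"'.
Captured: group 1 = 'b8rqm"4gr'.

('b8rqm"4gr',)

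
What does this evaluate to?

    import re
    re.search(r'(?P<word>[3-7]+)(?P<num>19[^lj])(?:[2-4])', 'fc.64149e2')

Pattern: one or more of a character in [3-7] (captured as 'word'); then the literal '19', then any character except [lj] (captured as 'num'); then a character in [2-4] (non-capturing group).
Here the pattern never matches, so the call returns None.

None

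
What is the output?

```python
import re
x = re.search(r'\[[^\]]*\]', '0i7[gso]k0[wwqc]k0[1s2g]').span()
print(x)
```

(3, 8)

The match spans [3:8] → '[gso]'.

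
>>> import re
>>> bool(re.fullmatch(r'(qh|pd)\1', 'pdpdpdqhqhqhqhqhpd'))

`\1` has to match the exact text group 1 already captured.
For `fullmatch`, every character of the input must be accounted for by the pattern.
Here the string isn't matched end-to-end, so the call returns None, and `bool(None)` is False.

False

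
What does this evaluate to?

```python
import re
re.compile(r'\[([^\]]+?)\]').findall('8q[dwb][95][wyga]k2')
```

['dwb', '95', 'wyga']

Scanning left to right: at [2:7] match '[dwb]', group 1 = 'dwb'; at [7:11] match '[95]', group 1 = '95'; at [11:17] match '[wyga]', group 1 = 'wyga'.
`findall` collects group 1 from each match (3 total).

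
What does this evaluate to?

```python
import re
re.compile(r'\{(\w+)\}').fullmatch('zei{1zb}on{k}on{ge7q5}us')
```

None

`re.fullmatch` requires the pattern to consume the entire string.
Here there's no way to consume every character, so the call returns None.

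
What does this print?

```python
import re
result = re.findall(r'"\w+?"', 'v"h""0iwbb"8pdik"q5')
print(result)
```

['"h"', '"0iwbb"']

Since nothing is captured, `findall` lists the 2 matched substrings directly.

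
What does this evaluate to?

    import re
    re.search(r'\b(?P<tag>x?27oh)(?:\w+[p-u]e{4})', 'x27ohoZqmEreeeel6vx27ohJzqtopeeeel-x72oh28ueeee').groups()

('x27oh',)

The match spans [0:33] → 'x27ohoZqmEreeeel6vx27ohJzqtopeeee'.
Captured: group 1 = 'x27oh'.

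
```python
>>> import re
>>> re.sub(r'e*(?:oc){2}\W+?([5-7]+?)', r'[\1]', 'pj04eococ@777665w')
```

`\1` in the replacement pulls in group 1's text for each match.

'pj04[7]77665w'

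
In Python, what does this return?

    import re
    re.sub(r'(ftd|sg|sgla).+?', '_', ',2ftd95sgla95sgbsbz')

',2_5_a95_sbz'

`|` is ordered: at each position the engine commits to the first alternative that works.
Matches: at [2:6] → 'ftd9'; at [7:10] → 'sgl'; at [13:16] → 'sgb'.
`sub` substitutes '_' at each match site.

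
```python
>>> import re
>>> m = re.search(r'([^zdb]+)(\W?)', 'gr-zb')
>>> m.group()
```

The match spans [0:3] → 'gr-'.

'gr-'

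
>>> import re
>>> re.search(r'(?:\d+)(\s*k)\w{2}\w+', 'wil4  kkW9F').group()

The pattern matches one or more of a digit (non-capturing group); then zero or more of whitespace, then a literal 'k' (captured); then exactly 2 of a word character, then one or more of a word character.
`re.search` tries every starting position until one works.
The match spans [3:11] → '4  kkW9F'.
Captured: group 1 = '  k'.

'4  kkW9F'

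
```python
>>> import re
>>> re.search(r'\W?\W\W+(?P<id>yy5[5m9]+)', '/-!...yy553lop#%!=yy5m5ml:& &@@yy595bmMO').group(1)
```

This matches optionally a non-word character; then a non-word character, then one or more of a non-word character; then the literal 'yy5', then one or more of one of [5m9] (captured as 'id').
`re.search` tries every starting position until one works.
The match spans [0:10] → '/-!...yy55'.
Captured: group 1 = 'yy55'.

'yy55'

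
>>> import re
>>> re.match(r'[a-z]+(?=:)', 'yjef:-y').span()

(0, 4)

The `(?=…)`/`(?<=…)` assertion just peeks at neighbouring text; it doesn't advance the match position.
`re.match` only tries the pattern at the start of the string.
The match spans [0:4] → 'yjef'.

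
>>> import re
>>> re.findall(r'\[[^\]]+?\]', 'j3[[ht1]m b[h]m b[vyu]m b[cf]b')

Since nothing is captured, `findall` lists the 4 matched substrings directly.

['[[ht1]', '[h]', '[vyu]', '[cf]']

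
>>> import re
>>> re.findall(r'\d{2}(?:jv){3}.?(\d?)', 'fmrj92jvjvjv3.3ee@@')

Pattern: exactly 2 of a digit, then the literal 'jv' repeated 3 times, then optionally any character; then optionally a digit (captured).
Scanning left to right: at [4:13] match '92jvjvjv3', group 1 = ''.
One capturing group, so `findall` returns just the captured substring from the one match — 1 in all.

['']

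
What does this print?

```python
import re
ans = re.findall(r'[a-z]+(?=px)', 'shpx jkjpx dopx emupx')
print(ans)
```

['sh', 'jkj', 'do', 'emu']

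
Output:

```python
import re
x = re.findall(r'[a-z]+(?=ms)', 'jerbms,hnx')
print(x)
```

The lookaround is zero-width — it requires the adjacent text to match without consuming it, so the asserted text isn't part of the match.
Scanning left to right: at [0:4] → 'jerb'.
`findall` yields the raw match text (1 of them) because the pattern has no groups.

['jerb']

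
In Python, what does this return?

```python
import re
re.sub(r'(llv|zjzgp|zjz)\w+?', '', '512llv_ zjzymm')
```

'512 mm'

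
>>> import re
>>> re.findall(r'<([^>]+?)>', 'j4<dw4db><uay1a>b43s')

One capturing group, so `findall` returns just the captured substring from each match — 2 in all.

['dw4db', 'uay1a']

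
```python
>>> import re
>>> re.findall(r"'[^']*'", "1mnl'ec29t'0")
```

With no groups in the pattern, `findall` gives back each whole match — 1 here.

["'ec29t'"]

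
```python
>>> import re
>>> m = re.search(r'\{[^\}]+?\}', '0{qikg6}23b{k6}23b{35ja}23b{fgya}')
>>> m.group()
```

The match spans [1:8] → '{qikg6}'.

'{qikg6}'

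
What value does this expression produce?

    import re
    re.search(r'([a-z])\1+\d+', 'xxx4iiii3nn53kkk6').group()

'xxx4'

A backreference is literal: `\1` must see the identical characters the first group matched.
The match spans [0:4] → 'xxx4'.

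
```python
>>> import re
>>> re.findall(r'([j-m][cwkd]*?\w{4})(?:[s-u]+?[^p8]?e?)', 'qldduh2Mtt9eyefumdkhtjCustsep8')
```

['ldduh2M', 'mdkhtjC']

This matches a character in [j-m], then zero or more of one of [cwkd] (lazy), then exactly 4 of a word character (captured); then one or more of a character in [s-u] (lazy), then optionally any character except [p8], then optionally a literal 'e' (non-capturing group).
With a single group, `findall` returns only what that group captured — 2 items.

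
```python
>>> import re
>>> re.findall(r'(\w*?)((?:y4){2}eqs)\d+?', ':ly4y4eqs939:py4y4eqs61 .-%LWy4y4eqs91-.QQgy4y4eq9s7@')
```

[('l', 'y4y4eqs'), ('p', 'y4y4eqs'), ('LW', 'y4y4eqs')]

This matches zero or more of a word character (lazy) (captured); then the literal 'y4' repeated 2 times, then the literal 'eqs' (captured); then one or more of a digit (lazy).
Scanning left to right: at [1:10] match 'ly4y4eqs9', groups = ('l', 'y4y4eqs'); at [13:22] match 'py4y4eqs6', groups = ('p', 'y4y4eqs'); at [27:37] match 'LWy4y4eqs9', groups = ('LW', 'y4y4eqs').
With 2 capturing groups, `findall` returns a 2-tuple per match.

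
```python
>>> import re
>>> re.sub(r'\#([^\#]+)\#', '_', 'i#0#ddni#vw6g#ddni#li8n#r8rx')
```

'i_ddni_ddni_r8rx'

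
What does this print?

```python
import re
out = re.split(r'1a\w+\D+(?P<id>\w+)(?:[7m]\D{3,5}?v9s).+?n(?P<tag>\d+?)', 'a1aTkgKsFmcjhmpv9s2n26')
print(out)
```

Pattern: the literal '1a', then one or more of a word character, then one or more of a non-digit; then one or more of a word character (captured as 'id'); then one of [7m], then 3 to 5 of a non-digit (lazy), then the literal 'v9s' (non-capturing group); then one or more of any character (lazy), then a literal 'n'; then one or more of a digit (lazy) (captured as 'tag').
Matches to split on: at [1:21] → '1aTkgKsFmcjhmpv9s2n2'.
With a capturing group present, the delimiter's captured portion is kept in the result list.

['a', 'F', '2', '6']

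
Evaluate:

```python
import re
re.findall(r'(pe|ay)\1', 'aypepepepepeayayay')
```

['pe', 'pe', 'ay']

A backreference is literal: `\1` must see the identical characters the first group matched.
Matches: at [2:6] match 'pepe', group 1 = 'pe'; at [6:10] match 'pepe', group 1 = 'pe'; at [12:16] match 'ayay', group 1 = 'ay'.
With a single group, `findall` returns only what that group captured — 3 items.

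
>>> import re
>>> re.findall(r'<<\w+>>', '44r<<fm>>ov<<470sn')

With no groups in the pattern, `findall` gives back each whole match — 1 here.

['<<fm>>']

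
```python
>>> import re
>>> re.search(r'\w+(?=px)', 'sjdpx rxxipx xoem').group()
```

'sjd'

Lookahead/lookbehind check context without consuming it, so the matched span excludes the asserted characters.
The match spans [0:3] → 'sjd'.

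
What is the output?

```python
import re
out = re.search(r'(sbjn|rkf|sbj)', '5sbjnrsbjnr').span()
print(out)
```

(1, 5)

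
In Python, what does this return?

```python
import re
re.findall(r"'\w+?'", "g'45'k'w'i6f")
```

["'45'", "'w'"]

Matches: at [1:5] → "'45'"; at [6:9] → "'w'".
No capturing groups, so `findall` returns the 2 full match strings.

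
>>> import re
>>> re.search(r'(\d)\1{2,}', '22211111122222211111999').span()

(0, 3)

A backreference is literal: `\1` must see the identical characters the first group matched.
`re.search` scans for the first position where the pattern succeeds.
The match spans [0:3] → '222'.
Captured: group 1 = '2'.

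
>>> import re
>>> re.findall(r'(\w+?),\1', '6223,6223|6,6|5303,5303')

['6223', '6', '5303']

`\1` is not a pattern — it's the concrete string captured by group 1, re-applied verbatim.
`findall` collects group 1 from each match (3 total).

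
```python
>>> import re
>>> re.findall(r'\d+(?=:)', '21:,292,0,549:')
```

The positive lookaround only admits positions where the adjacent text matches; those characters stay outside the span.
With no groups in the pattern, `findall` gives back each whole match — 2 here.

['21', '549']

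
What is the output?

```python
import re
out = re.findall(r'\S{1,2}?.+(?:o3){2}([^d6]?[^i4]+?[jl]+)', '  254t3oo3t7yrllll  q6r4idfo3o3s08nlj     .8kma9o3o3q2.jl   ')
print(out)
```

['q2.jl']

Pattern: 1 to 2 of a non-whitespace character (lazy), then one or more of any character, then the literal 'o3' repeated 2 times; then optionally any character except [d6], then one or more of any character except [i4] (lazy), then one or more of one of [jl] (captured).
Scanning left to right: at [2:57] match '254t3oo3t7yrllll  q6r4idfo3o3s08nlj     .8kma9o3o3q2.jl', group 1 = 'q2.jl'.
One capturing group, so `findall` returns just the captured substring from the one match — 1 in all.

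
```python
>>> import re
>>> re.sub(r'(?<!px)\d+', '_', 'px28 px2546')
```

'px2_ px2_'

Because the assertion is negative and zero-width, positions next to the forbidden text are skipped.
Matches: at [3:4] → '8'; at [8:11] → '546'.
Every occurrence is swapped for '_'.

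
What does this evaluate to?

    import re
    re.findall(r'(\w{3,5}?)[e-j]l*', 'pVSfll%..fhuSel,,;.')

The pattern matches 3 to 5 of a word character (lazy) (captured); then a character in [e-j], then zero or more of a literal 'l'.
One capturing group, so `findall` returns just the captured substring from each match — 2 in all.

['pVS', 'fhuS']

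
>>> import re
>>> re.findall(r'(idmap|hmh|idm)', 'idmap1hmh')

Alternation isn't longest-match — the leftmost alternative that fits at this position is chosen.
Scanning left to right: at [0:5] match 'idmap', group 1 = 'idmap'; at [6:9] match 'hmh', group 1 = 'hmh'.
With a single group, `findall` returns only what that group captured — 2 items.

['idmap', 'hmh']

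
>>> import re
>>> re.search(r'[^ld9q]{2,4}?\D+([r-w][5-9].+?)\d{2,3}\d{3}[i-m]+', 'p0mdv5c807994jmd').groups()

('v5c',)

This matches 2 to 4 of any character except [ld9q] (lazy); then one or more of a non-digit; then a character in [r-w], then a character in [5-9], then one or more of any character (lazy) (captured); then 2 to 3 of a digit, then exactly 3 of a digit, then one or more of a character in [i-m].
A `+?`/`*?`/`{m,n}?` starts at its minimum and grows only as far as needed for what follows to match.
`search` walks the string left to right and returns the first match it finds.
The match spans [0:15] → 'p0mdv5c807994jm'.
Captured: group 1 = 'v5c'.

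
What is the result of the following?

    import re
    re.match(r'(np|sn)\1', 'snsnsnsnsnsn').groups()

('sn',)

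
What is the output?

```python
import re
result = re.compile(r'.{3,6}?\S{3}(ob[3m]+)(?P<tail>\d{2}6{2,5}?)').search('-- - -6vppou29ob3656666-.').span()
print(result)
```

(5, 21)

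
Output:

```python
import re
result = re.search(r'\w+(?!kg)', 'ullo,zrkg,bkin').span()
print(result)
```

(0, 4)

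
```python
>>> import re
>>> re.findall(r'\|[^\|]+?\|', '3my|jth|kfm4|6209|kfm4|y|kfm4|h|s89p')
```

['|jth|', '|6209|', '|y|', '|h|']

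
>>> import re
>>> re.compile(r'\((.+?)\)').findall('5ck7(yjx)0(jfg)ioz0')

['yjx', 'jfg']

A `+?`/`*?`/`{m,n}?` starts at its minimum and grows only as far as needed for what follows to match.
One capturing group, so `findall` returns just the captured substring from each match — 2 in all.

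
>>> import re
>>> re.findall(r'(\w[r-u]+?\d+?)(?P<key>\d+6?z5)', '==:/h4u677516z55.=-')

[('4u6', '77516z5')]

Pattern: a word character, then one or more of a character in [r-u] (lazy), then one or more of a digit (lazy) (captured); then one or more of a digit, then optionally a literal '6', then the literal 'z5' (captured as 'key').
Scanning left to right: at [5:15] match '4u677516z5', groups = ('4u6', '77516z5').
2 groups means the one result is a tuple of 2 captured strings — 1 here.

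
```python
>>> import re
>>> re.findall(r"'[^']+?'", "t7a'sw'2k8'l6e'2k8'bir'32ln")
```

["'sw'", "'l6e'", "'bir'"]

Walking the string: at [3:7] → "'sw'"; at [10:15] → "'l6e'"; at [18:23] → "'bir'".
No capturing groups, so `findall` returns the 3 full match strings.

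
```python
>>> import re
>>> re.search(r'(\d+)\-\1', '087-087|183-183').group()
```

'087-087'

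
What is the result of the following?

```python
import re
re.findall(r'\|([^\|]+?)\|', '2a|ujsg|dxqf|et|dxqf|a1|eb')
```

Scanning left to right: at [2:8] match '|ujsg|', group 1 = 'ujsg'; at [12:16] match '|et|', group 1 = 'et'; at [20:24] match '|a1|', group 1 = 'a1'.
Because there's exactly one group, `findall` drops the full match and keeps group 1 from each hit.

['ujsg', 'et', 'a1']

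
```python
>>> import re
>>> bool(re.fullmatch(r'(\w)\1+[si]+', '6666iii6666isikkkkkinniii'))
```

False

For `fullmatch`, every character of the input must be accounted for by the pattern.
Here the pattern can't cover the whole string, so the call returns None, and `bool(None)` is False.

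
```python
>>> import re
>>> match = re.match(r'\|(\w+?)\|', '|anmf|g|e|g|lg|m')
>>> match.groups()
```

('anmf',)

`match` is anchored at position 0; if the pattern doesn't fit there, it returns None.
The match spans [0:6] → '|anmf|'.
Captured: group 1 = 'anmf'.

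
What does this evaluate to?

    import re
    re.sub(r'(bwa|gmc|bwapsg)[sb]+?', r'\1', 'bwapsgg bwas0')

Matches: at [8:12] → 'bwas'.
`\1` in the replacement pulls in group 1's text for each match.

'bwapsgg bwa0'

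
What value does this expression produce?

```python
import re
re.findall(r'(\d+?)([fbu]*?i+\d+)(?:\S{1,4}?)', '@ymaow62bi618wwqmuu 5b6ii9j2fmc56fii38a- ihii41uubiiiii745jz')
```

This matches one or more of a digit (lazy) (captured); then zero or more of one of [fbu] (lazy), then one or more of a literal 'i', then one or more of a digit (captured); then 1 to 4 of a non-whitespace character (lazy) (non-capturing group).
With 2 capturing groups, `findall` returns a 2-tuple per match.

[('62', 'bi618'), ('6', 'ii9'), ('56', 'fii38'), ('41', 'uubiiiii745')]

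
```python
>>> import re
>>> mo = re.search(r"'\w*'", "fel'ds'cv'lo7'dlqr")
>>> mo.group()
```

"'ds'"

`search` walks the string left to right and returns the first match it finds.
The match spans [3:7] → "'ds'".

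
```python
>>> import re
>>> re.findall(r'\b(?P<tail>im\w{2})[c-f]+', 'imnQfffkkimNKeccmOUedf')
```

['imnQ']

This matches a word boundary (`\b`, zero-width); then the literal 'im', then exactly 2 of a word character (captured as 'tail'); then one or more of a character in [c-f].
Matches: at [0:7] match 'imnQfff', group 1 = 'imnQ'.
`findall` collects group 1 from the one match (1 total).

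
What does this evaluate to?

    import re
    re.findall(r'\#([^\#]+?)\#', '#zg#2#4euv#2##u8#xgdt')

['zg', '4euv', 'u8']

With a single group, `findall` returns only what that group captured — 3 items.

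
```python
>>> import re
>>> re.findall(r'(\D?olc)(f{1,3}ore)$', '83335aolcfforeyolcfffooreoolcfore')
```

Pattern: optionally a non-digit, then the literal 'olc' (captured); then 1 to 3 of a literal 'f', then the literal 'ore' (captured); then anchored at the end.
Multiple groups make `findall` return tuples — one 2-tuple for the one match.

[('oolc', 'fore')]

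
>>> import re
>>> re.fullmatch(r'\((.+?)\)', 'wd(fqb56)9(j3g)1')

`fullmatch` succeeds only if the pattern covers the string from start to end.
Here there's no way to consume every character, so the call returns None.

None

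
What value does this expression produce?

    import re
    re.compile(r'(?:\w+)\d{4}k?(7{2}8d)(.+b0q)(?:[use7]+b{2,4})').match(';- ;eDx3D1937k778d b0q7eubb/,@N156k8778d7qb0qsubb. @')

`re.match` won't scan ahead — the pattern has to work from the very first character.
Here position 0 doesn't satisfy it, so the call returns None.

None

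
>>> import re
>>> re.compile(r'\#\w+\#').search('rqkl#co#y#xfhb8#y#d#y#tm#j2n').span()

(4, 8)

The match spans [4:8] → '#co#'.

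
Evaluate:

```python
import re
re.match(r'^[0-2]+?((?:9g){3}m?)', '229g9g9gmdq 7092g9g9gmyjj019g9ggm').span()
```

This matches anchored at the start of the string; then one or more of a character in [0-2] (lazy); then the literal '9g' repeated 3 times, then optionally a literal 'm' (captured).
With `match`, the pattern is implicitly anchored at the beginning.
The match spans [0:9] → '229g9g9gm'.
Captured: group 1 = '9g9g9gm'.

(0, 9)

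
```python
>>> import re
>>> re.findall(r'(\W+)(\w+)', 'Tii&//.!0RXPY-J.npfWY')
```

The pattern matches one or more of a non-word character (captured); then one or more of a word character (captured).
Matches: at [3:13] match '&//.!0RXPY', groups = ('&//.!', '0RXPY'); at [13:15] match '-J', groups = ('-', 'J'); at [15:21] match '.npfWY', groups = ('.', 'npfWY').
`findall` packs the 2 group values into a tuple for every match.

[('&//.!', '0RXPY'), ('-', 'J'), ('.', 'npfWY')]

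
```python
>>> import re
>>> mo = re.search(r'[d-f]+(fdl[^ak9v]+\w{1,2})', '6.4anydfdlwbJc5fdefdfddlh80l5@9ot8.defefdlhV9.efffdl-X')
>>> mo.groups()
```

('fdlwbJc5fdefdfddlh80l5@9o',)

Pattern: one or more of a character in [d-f]; then the literal 'fdl', then one or more of any character except [ak9v], then 1 to 2 of a word character (captured).
`re.search` tries every starting position until one works.
The match spans [6:32] → 'dfdlwbJc5fdefdfddlh80l5@9o'.
Captured: group 1 = 'fdlwbJc5fdefdfddlh80l5@9o'.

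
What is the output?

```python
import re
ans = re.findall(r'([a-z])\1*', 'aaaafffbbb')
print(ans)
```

`\1` is not a pattern — it's the concrete string captured by group 1, re-applied verbatim.
`findall` collects group 1 from each match (3 total).

['a', 'f', 'b']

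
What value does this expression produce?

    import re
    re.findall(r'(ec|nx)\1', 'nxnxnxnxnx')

['nx', 'nx']

`\1` has to match the exact text group 1 already captured.
With a single group, `findall` returns only what that group captured — 2 items.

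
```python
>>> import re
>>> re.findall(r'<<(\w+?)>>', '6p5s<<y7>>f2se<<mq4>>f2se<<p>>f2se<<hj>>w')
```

['y7', 'mq4', 'p', 'hj']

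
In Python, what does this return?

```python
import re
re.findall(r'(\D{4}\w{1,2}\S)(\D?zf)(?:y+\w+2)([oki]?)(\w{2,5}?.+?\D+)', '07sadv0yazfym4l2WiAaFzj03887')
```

[('sadv0ya', 'zf', '', 'WiAaFzj')]

Multiple groups make `findall` return tuples — one 4-tuple for the one match.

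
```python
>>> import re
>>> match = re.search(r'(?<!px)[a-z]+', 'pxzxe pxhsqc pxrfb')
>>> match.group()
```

The negative lookahead/lookbehind blocks any match where the forbidden context is present.
The match spans [0:5] → 'pxzxe'.

'pxzxe'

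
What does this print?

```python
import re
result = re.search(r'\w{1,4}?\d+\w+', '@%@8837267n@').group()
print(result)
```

The pattern matches 1 to 4 of a word character (lazy), then one or more of a digit; then one or more of a word character.
The match spans [3:11] → '8837267n'.

8837267n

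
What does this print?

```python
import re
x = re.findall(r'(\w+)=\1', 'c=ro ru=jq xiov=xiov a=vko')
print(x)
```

The backreference `\1` re-matches whatever the first group consumed, character for character.
Matches: at [11:20] match 'xiov=xiov', group 1 = 'xiov'.
`findall` collects group 1 from the one match (1 total).

['xiov']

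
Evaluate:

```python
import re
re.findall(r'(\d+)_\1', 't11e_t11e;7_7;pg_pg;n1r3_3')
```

['7', '3']

A backreference is literal: `\1` must see the identical characters the first group matched.
With a single group, `findall` returns only what that group captured — 2 items.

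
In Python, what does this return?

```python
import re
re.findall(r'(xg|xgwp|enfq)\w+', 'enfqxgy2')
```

Because there's exactly one group, `findall` drops the full match and keeps group 1 from the one hit.

['enfq']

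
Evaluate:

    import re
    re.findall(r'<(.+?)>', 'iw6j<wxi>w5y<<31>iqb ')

The `?` after the quantifier makes it lazy — it takes as little as possible before letting the rest of the pattern try.
Matches: at [4:9] match '<wxi>', group 1 = 'wxi'; at [12:17] match '<<31>', group 1 = '<31'.
One capturing group, so `findall` returns just the captured substring from each match — 2 in all.

['wxi', '<31']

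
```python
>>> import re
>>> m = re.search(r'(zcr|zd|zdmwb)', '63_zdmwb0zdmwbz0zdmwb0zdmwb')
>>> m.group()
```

'zd'

`|` is ordered: at each position the engine commits to the first alternative that works.
`re.search` scans for the first position where the pattern succeeds.
The match spans [3:5] → 'zd'.
Captured: group 1 = 'zd'.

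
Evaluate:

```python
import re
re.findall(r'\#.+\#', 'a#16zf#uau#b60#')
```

Matches: at [1:15] → '#16zf#uau#b60#'.
No capturing groups, so `findall` returns the 1 full match string.

['#16zf#uau#b60#']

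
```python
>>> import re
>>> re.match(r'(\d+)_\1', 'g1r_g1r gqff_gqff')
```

`re.match` only tries the pattern at the start of the string.
Here position 0 doesn't satisfy it, so the call returns None.

None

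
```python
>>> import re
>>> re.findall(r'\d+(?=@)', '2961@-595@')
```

['2961', '595']

Because the assertion is zero-width, the text it checks is not consumed and won't appear in the result.
Matches: at [0:4] → '2961'; at [6:9] → '595'.
`findall` yields the raw match text (2 of them) because the pattern has no groups.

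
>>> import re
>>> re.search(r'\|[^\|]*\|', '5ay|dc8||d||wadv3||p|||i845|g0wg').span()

(3, 8)

`search` walks the string left to right and returns the first match it finds.
The match spans [3:8] → '|dc8|'.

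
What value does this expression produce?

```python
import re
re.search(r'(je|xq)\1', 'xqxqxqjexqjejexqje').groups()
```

('xq',)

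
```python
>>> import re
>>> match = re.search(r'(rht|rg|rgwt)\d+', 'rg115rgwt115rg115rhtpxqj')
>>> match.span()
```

`re.search` scans for the first position where the pattern succeeds.
The match spans [0:5] → 'rg115'.
Captured: group 1 = 'rg'.

(0, 5)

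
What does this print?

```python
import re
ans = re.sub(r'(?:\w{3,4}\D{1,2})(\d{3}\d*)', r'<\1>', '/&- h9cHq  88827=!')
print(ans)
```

/&- h<88827>=!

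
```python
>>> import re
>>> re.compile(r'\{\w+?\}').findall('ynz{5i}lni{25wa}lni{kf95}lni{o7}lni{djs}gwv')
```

`findall` yields the raw match text (5 of them) because the pattern has no groups.

['{5i}', '{25wa}', '{kf95}', '{o7}', '{djs}']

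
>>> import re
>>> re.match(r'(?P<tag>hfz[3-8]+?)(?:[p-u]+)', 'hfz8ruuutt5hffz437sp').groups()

The pattern matches the literal 'hfz', then one or more of a character in [3-8] (lazy) (captured as 'tag'); then one or more of a character in [p-u] (non-capturing group).
With `match`, the pattern is implicitly anchored at the beginning.
The match spans [0:10] → 'hfz8ruuutt'.
Captured: group 1 = 'hfz8'.

('hfz8',)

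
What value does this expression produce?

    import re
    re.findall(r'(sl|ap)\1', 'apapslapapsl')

['ap', 'ap']

`\1` has to match the exact text group 1 already captured.
One capturing group, so `findall` returns just the captured substring from each match — 2 in all.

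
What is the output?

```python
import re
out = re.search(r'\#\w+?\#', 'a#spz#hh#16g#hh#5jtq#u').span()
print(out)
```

`re.search` scans for the first position where the pattern succeeds.
The match spans [1:6] → '#spz#'.

(1, 6)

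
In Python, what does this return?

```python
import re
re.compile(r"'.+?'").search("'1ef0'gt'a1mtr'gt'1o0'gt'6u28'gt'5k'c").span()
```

(0, 6)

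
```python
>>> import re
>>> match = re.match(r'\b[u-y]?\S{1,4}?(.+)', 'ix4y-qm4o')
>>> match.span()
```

`re.match` won't scan ahead — the pattern has to work from the very first character.
The match spans [0:9] → 'ix4y-qm4o'.

(0, 9)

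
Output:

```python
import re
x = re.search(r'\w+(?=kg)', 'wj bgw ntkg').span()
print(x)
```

Because the assertion is zero-width, the text it checks is not consumed and won't appear in the result.
The match spans [7:9] → 'nt'.

(7, 9)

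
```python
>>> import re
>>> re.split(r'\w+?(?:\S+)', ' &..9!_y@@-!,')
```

Pattern: one or more of a word character (lazy); then one or more of a non-whitespace character (non-capturing group).
Matches to split on: at [4:13] → '9!_y@@-!,'.
Splitting on the pattern gives 2 pieces.

[' &..', '']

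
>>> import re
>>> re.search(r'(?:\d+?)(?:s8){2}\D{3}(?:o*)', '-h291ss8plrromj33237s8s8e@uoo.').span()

(15, 29)

Pattern: one or more of a digit (lazy) (non-capturing group); then the literal 's8' repeated 2 times, then exactly 3 of a non-digit; then zero or more of a literal 'o' (non-capturing group).
`search` walks the string left to right and returns the first match it finds.
The match spans [15:29] → '33237s8s8e@uoo'.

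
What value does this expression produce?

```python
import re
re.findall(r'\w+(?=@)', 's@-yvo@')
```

['s', 'yvo']

Lookahead/lookbehind check context without consuming it, so the matched span excludes the asserted characters.
Since nothing is captured, `findall` lists the 2 matched substrings directly.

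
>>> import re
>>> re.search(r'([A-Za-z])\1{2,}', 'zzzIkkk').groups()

('z',)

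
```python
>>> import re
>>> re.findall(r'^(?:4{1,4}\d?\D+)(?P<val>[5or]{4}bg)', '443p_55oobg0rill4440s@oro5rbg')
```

['55oobg']

Because there's exactly one group, `findall` drops the full match and keeps group 1 from the one hit.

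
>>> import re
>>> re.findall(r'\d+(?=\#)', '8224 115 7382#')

The lookaround is zero-width — it requires the adjacent text to match without consuming it, so the asserted text isn't part of the match.
With no groups in the pattern, `findall` gives back each whole match — 1 here.

['7382']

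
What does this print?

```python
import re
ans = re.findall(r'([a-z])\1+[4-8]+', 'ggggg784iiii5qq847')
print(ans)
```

['g', 'i', 'q']

After group 1 captures some text, `\1` only succeeds where that same text appears again.
`findall` collects group 1 from each match (3 total).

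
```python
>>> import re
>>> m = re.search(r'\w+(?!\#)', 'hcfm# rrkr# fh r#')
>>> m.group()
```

The negative lookahead/lookbehind blocks any match where the forbidden context is present.
`re.search` tries every starting position until one works.
The match spans [0:3] → 'hcf'.

'hcf'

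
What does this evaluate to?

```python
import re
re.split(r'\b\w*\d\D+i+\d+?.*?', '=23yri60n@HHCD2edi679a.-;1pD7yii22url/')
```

Lazy quantifiers expand one character at a time until the remainder of the pattern can match.
Each match becomes a cut point; 4 segments remain.

['=', '0n@', '79a.-;', '2url/']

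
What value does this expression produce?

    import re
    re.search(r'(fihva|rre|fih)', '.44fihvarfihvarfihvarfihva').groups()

('fihva',)

Branches in `(...|...)` are attempted left-to-right; the first branch that allows the whole pattern to succeed is taken.
Unlike `match`, `search` isn't anchored — it looks for the pattern anywhere in the string.
The match spans [3:8] → 'fihva'.
Captured: group 1 = 'fihva'.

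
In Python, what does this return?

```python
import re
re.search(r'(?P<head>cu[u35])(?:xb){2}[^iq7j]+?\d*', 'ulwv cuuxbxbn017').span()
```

(5, 16)

Pattern: the literal 'cu', then one of [u35] (captured as 'head'); then the literal 'xb' repeated 2 times, then one or more of any character except [iq7j] (lazy), then zero or more of a digit.
`re.search` tries every starting position until one works.
The match spans [5:16] → 'cuuxbxbn017'.
Captured: group 1 = 'cuu'.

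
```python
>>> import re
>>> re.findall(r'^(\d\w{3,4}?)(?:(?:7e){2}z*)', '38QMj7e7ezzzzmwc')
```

['38QMj']

This matches anchored at the start of the string; then a digit, then 3 to 4 of a word character (lazy) (captured); then the literal '7e' repeated 2 times, then zero or more of a literal 'z' (non-capturing group).
Because there's exactly one group, `findall` drops the full match and keeps group 1 from the one hit.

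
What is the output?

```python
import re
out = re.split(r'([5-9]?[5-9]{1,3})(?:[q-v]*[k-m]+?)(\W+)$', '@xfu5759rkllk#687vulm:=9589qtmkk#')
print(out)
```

The pattern matches optionally a character in [5-9], then 1 to 3 of a character in [5-9] (captured); then zero or more of a character in [q-v], then one or more of a character in [k-m] (lazy) (non-capturing group); then one or more of a non-word character (captured); then anchored at the end.
The group in the pattern means `split` returns the separators' captures alongside the pieces.

['@xfu5759rkllk#687vulm:=', '9589', '#', '']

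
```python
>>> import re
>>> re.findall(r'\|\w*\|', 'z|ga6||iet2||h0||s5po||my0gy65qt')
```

['|ga6|', '|iet2|', '|h0|', '|s5po|']

Walking the string: at [1:6] → '|ga6|'; at [6:12] → '|iet2|'; at [12:16] → '|h0|'; at [16:22] → '|s5po|'.
No capturing groups, so `findall` returns the 4 full match strings.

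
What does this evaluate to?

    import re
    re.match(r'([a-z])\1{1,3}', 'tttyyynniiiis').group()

With `match`, the pattern is implicitly anchored at the beginning.
The match spans [0:3] → 'ttt'.

'ttt'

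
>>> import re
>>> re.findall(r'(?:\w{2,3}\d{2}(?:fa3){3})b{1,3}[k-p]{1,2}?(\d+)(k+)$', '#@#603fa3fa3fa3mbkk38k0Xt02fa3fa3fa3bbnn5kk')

This matches 2 to 3 of a word character, then exactly 2 of a digit, then the literal 'fa3' repeated 3 times (non-capturing group); then 1 to 3 of the literal 'b', then 1 to 2 of a character in [k-p] (lazy); then one or more of a digit (captured); then one or more of a literal 'k' (captured); then anchored at the end.
Multiple groups make `findall` return tuples — one 2-tuple for the one match.

[('5', 'kk')]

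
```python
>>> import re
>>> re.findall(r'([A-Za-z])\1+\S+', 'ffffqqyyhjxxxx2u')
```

['f']

The backreference `\1` re-matches whatever the first group consumed, character for character.
Walking the string: at [0:16] match 'ffffqqyyhjxxxx2u', group 1 = 'f'.
One capturing group, so `findall` returns just the captured substring from the one match — 1 in all.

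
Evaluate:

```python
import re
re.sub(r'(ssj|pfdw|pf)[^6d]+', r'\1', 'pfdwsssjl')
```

`\1` in the replacement pulls in group 1's text for each match.

'pfdw'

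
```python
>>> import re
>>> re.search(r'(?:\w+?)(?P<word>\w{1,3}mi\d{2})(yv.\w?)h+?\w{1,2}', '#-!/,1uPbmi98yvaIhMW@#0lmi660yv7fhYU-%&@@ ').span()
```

The match spans [5:20] → '1uPbmi98yvaIhMW'.

(5, 20)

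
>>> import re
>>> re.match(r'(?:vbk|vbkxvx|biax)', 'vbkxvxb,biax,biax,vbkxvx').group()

Branches in `(...|...)` are attempted left-to-right; the first branch that allows the whole pattern to succeed is taken.
`match` is anchored at position 0; if the pattern doesn't fit there, it returns None.
The match spans [0:3] → 'vbk'.

'vbk'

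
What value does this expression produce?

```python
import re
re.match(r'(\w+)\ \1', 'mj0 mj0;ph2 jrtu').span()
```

(0, 7)

`\1` is not a pattern — it's the concrete string captured by group 1, re-applied verbatim.
With `match`, the pattern is implicitly anchored at the beginning.
The match spans [0:7] → 'mj0 mj0'.
Captured: group 1 = 'mj0'.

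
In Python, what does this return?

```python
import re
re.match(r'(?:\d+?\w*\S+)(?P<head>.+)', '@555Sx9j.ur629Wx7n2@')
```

None

`re.match` only tries the pattern at the start of the string.
Here the string doesn't start with a match, so the call returns None.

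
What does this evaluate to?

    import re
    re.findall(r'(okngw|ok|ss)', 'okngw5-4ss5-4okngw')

['okngw', 'ss', 'okngw']

Alternation tries branches left to right and keeps the first one that lets the overall match succeed at that position.
Walking the string: at [0:5] match 'okngw', group 1 = 'okngw'; at [8:10] match 'ss', group 1 = 'ss'; at [13:18] match 'okngw', group 1 = 'okngw'.
One capturing group, so `findall` returns just the captured substring from each match — 3 in all.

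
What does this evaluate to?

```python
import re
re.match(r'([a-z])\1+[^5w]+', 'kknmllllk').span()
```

(0, 9)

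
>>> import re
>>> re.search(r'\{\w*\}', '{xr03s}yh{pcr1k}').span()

The match spans [0:7] → '{xr03s}'.

(0, 7)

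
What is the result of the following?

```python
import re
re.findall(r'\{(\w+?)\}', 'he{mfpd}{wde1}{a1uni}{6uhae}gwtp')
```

Walking the string: at [2:8] match '{mfpd}', group 1 = 'mfpd'; at [8:14] match '{wde1}', group 1 = 'wde1'; at [14:21] match '{a1uni}', group 1 = 'a1uni'; at [21:28] match '{6uhae}', group 1 = '6uhae'.
`findall` collects group 1 from each match (4 total).

['mfpd', 'wde1', 'a1uni', '6uhae']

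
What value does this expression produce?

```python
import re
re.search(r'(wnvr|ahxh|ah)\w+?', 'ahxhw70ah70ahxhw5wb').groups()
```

The match spans [0:5] → 'ahxhw'.
Captured: group 1 = 'ahxh'.

('ahxh',)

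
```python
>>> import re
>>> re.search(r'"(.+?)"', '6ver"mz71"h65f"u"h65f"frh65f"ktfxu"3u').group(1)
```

A `+?`/`*?`/`{m,n}?` starts at its minimum and grows only as far as needed for what follows to match.
`re.search` scans for the first position where the pattern succeeds.
The match spans [4:10] → '"mz71"'.
Captured: group 1 = 'mz71'.

'mz71'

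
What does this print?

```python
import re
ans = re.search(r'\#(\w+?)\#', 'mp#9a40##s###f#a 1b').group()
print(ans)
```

#9a40#

The match spans [2:8] → '#9a40#'.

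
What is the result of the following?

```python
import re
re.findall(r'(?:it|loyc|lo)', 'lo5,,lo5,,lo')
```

['lo', 'lo', 'lo']

Walking the string: at [0:2] → 'lo'; at [5:7] → 'lo'; at [10:12] → 'lo'.
With no groups in the pattern, `findall` gives back each whole match — 3 here.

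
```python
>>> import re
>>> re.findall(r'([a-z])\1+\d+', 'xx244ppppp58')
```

The backreference `\1` re-matches whatever the first group consumed, character for character.
Matches: at [0:5] match 'xx244', group 1 = 'x'; at [5:12] match 'ppppp58', group 1 = 'p'.
With a single group, `findall` returns only what that group captured — 2 items.

['x', 'p']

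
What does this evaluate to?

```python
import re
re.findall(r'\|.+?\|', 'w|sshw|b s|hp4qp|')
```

A non-greedy quantifier consumes as few characters as it can — just enough that the remainder of the pattern still matches from where it stops; whatever follows it matches normally.
Walking the string: at [1:7] → '|sshw|'; at [10:17] → '|hp4qp|'.
No capturing groups, so `findall` returns the 2 full match strings.

['|sshw|', '|hp4qp|']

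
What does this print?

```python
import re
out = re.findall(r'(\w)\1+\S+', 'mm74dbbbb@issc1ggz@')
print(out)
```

['m']

A backreference is literal: `\1` must see the identical characters the first group matched.
Walking the string: at [0:19] match 'mm74dbbbb@issc1ggz@', group 1 = 'm'.
One capturing group, so `findall` returns just the captured substring from the one match — 1 in all.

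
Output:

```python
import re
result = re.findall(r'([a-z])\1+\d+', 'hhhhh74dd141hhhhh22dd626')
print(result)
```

A backreference is literal: `\1` must see the identical characters the first group matched.
Because there's exactly one group, `findall` drops the full match and keeps group 1 from each hit.

['h', 'd', 'h', 'd']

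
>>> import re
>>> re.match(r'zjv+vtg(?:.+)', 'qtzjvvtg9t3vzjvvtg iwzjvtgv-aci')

None

`match` is anchored at position 0; if the pattern doesn't fit there, it returns None.
Here position 0 doesn't satisfy it, so the call returns None.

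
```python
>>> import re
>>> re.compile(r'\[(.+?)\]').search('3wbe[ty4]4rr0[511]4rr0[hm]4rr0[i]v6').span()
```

With the lazy modifier that quantifier settles for the fewest repetitions that let the rest of the pattern succeed (the atoms after it are unaffected and can still be greedy).
`re.search` scans for the first position where the pattern succeeds.
The match spans [4:9] → '[ty4]'.
Captured: group 1 = 'ty4'.

(4, 9)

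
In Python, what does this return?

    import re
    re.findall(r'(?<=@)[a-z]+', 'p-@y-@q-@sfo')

The `(?=…)`/`(?<=…)` assertion just peeks at neighbouring text; it doesn't advance the match position.
Scanning left to right: at [3:4] → 'y'; at [6:7] → 'q'; at [9:12] → 'sfo'.
No capturing groups, so `findall` returns the 3 full match strings.

['y', 'q', 'sfo']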